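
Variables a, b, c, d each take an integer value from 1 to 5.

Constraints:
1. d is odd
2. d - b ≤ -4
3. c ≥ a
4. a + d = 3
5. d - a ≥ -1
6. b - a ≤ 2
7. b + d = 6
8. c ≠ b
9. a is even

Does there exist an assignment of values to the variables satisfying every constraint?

Constraints 2, 5, and 6 give d − a ≥ -1, a − b ≥ -2, b − d ≥ 4.
Adding all 3 inequalities: the left sides telescope to 0, and the right sides sum to (-1) + (-2) + 4 = 1. So 0 ≥ 1, which is false.

Unsatisfiable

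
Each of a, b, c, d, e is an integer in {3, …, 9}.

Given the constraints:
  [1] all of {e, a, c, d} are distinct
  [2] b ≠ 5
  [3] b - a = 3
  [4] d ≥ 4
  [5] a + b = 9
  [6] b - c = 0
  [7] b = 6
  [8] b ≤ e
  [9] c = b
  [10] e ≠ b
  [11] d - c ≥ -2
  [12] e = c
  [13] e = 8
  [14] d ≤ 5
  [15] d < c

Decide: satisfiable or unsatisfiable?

Unsatisfiable

Constraint 13 fixes e = 8 and constraint 7 fixes b = 6. Constraints 9 and 12 give e = c = b, so e = b. But 8 ≠ 6 — contradiction.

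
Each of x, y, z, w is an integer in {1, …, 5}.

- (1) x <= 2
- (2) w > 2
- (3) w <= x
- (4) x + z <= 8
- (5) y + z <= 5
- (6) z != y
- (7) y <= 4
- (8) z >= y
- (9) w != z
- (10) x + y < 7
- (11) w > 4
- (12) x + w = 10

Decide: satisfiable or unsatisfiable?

Unsatisfiable

From constraint 11: w ≥ 5. From constraints 1 and 3: w ≤ x and x ≤ 2, so w ≤ 2. But 2 < 5, so no value of w works.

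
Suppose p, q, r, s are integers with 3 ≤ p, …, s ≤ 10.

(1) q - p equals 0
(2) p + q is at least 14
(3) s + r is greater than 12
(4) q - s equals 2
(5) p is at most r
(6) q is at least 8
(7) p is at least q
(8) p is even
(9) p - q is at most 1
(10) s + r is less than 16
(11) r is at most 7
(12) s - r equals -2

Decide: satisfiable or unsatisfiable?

Unsatisfiable

From constraints 6 and 7: p ≥ q and q ≥ 8, so p ≥ 8. From constraints 5 and 11: p ≤ r and r ≤ 7, so p ≤ 7. But 7 < 8, so no value of p works.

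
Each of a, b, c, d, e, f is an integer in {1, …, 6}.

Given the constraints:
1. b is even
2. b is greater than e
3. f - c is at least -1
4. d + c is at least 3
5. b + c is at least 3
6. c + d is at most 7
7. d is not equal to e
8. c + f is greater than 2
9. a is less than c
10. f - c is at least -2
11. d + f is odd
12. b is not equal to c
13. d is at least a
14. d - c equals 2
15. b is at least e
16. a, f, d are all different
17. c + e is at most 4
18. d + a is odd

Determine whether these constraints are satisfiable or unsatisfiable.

Take a = 1, b = 4, c = 2, d = 4, e = 1, f = 3. Then constraint 3: f - c = 1; constraint 4: d + c = 6; constraint 5: b + c = 6, and every other listed constraint is also met.

Satisfiable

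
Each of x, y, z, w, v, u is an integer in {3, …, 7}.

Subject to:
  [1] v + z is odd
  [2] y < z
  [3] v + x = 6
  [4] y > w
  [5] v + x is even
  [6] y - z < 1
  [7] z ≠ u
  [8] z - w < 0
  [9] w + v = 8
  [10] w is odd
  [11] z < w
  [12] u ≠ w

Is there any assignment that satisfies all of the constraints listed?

Constraints 2, 4, and 11 give w < y, y < z, z < w. Chaining: w < y < z < w, which forces w < w — impossible.

Unsatisfiable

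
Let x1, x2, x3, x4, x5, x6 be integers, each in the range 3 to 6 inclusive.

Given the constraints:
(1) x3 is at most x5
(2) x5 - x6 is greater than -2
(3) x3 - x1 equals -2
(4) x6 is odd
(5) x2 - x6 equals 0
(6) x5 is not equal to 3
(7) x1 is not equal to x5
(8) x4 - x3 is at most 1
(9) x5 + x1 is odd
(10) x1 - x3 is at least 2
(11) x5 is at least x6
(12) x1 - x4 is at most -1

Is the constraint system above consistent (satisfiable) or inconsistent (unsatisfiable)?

Constraints 8, 10, and 12 give x4 − x1 ≥ 1, x1 − x3 ≥ 2, x3 − x4 ≥ -1.
Adding all 3 inequalities: the left sides telescope to 0, and the right sides sum to 1 + 2 + (-1) = 2. So 0 ≥ 2, which is false.

Unsatisfiable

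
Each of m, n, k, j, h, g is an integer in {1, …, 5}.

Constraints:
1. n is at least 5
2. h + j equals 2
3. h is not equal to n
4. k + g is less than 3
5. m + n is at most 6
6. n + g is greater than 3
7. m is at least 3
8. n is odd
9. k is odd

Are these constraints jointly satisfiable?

Unsatisfiable

From constraint 7: m ≥ 3. From constraint 1: n ≥ 5. Hence m + n ≥ 8. But constraint 5 requires m + n ≤ 6, and 6 < 8. Contradiction.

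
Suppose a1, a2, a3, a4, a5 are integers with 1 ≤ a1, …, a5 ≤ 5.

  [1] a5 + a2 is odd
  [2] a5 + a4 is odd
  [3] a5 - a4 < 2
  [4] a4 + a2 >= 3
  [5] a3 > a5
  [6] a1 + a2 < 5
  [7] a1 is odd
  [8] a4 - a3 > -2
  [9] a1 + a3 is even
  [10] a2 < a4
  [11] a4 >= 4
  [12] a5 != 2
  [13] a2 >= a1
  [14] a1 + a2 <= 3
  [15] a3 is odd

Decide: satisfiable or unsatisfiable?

Satisfiable

The assignment a1 = 1, a2 = 2, a3 = 5, a4 = 4, a5 = 3 works:
  constraint 3 holds since a5 - a4 = -1.
  constraint 4 holds since a4 + a2 = 6.
The rest check out directly.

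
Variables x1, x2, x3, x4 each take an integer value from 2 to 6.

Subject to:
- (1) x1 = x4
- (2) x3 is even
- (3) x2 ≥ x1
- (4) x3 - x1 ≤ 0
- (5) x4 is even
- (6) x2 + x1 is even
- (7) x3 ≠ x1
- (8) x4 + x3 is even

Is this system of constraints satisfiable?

Satisfiable

One satisfying assignment is x1 = 4, x2 = 4, x3 = 2, x4 = 4.
For the less obvious constraints — constraint 2: x3 = 2 is even; constraint 4: x3 - x1 = -2; constraint 5: x4 = 4 is even — and the others hold by inspection.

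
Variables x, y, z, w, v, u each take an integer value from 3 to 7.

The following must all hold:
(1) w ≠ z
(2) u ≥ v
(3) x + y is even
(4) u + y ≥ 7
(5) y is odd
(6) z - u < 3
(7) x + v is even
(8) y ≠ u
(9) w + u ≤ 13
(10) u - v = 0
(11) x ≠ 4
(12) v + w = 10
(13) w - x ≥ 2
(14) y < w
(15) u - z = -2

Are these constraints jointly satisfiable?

Satisfiable

Take x = 3, y = 3, z = 7, w = 5, v = 5, u = 5. Then constraint 4: u + y = 8; constraint 6: z - u = 2, and every other listed constraint is also met.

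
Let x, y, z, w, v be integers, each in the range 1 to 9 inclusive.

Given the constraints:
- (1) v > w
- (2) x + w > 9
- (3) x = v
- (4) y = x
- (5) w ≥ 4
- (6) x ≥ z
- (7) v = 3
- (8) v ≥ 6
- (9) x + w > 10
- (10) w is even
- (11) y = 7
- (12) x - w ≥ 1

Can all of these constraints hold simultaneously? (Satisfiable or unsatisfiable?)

Unsatisfiable

Constraint 11 fixes y = 7 and constraint 7 fixes v = 3. Constraints 3 and 4 give y = x = v, so y = v. But 7 ≠ 3 — contradiction.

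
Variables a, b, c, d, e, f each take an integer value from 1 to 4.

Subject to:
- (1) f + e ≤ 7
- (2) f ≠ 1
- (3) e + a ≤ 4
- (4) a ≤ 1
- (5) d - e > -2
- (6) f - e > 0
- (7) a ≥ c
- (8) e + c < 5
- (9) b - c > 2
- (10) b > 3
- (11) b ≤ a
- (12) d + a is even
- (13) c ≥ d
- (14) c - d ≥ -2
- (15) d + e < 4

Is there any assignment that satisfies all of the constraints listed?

Unsatisfiable

From constraint 10: b ≥ 4. From constraints 4 and 11: b ≤ a and a ≤ 1, so b ≤ 1. But 1 < 4, so no value of b works.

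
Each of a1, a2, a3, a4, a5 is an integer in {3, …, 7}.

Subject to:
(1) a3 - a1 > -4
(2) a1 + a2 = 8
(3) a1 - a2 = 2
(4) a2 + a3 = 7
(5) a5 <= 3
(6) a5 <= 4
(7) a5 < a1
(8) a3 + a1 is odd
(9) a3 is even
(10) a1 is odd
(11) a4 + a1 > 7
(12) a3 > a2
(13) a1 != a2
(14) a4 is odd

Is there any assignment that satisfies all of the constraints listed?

The assignment a1 = 5, a2 = 3, a3 = 4, a4 = 3, a5 = 3 works:
  constraint 1 holds since a3 - a1 = -1.
  constraint 2 holds since a1 + a2 = 8.
  constraint 3 holds since a1 - a2 = 2.
The rest check out directly.

Satisfiable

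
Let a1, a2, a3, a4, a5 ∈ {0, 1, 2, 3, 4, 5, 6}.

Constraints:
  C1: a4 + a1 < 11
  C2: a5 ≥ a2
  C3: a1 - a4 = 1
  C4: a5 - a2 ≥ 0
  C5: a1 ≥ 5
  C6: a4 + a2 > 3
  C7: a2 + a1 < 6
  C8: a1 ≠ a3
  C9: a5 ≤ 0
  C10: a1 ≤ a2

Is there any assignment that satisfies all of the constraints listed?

From constraints 5 and 10: a2 ≥ a1 and a1 ≥ 5, so a2 ≥ 5. From constraints 2 and 9: a2 ≤ a5 and a5 ≤ 0, so a2 ≤ 0. But 0 < 5, so no value of a2 works.

Unsatisfiable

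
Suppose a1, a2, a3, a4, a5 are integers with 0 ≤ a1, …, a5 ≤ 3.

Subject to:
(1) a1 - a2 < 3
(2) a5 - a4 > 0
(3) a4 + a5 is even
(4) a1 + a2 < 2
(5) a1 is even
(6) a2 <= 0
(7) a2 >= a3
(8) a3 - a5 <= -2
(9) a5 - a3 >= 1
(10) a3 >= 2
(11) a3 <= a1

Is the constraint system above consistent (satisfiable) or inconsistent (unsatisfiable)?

Unsatisfiable

From constraints 7 and 10: a2 ≥ a3 and a3 ≥ 2, so a2 ≥ 2. From constraint 6: a2 ≤ 0. But 0 < 2, so no value of a2 works.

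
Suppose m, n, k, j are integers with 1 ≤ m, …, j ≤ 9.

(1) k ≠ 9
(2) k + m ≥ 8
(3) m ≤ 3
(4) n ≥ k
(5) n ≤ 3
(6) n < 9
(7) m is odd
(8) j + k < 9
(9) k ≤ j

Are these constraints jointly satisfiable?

Unsatisfiable

From constraints 4 and 5: k ≤ n ≤ 3. From constraint 3: m ≤ 3. Hence k + m ≤ 6. But constraint 2 requires k + m ≥ 8, and 8 > 6. Contradiction.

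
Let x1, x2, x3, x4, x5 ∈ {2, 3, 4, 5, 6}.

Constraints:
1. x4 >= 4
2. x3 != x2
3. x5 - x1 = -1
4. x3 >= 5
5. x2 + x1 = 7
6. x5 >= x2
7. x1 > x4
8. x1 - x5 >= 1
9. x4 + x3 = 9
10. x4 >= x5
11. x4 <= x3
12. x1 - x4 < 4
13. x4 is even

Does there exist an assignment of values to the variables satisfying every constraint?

Satisfiable

The assignment x1 = 5, x2 = 2, x3 = 5, x4 = 4, x5 = 4 works:
  constraint 3 holds since x5 - x1 = -1.
  constraint 5 holds since x2 + x1 = 7.
  constraint 8 holds since x1 - x5 = 1.
The rest check out directly.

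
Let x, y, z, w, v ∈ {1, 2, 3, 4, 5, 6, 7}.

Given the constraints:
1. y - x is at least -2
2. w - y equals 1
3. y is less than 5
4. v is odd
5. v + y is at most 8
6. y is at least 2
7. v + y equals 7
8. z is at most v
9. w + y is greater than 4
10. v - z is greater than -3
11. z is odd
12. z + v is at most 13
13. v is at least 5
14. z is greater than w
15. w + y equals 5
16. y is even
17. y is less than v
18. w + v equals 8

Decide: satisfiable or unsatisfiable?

Setting (x, y, z, w, v) = (3, 2, 5, 3, 5) satisfies everything: constraint 1: y - x = -1; constraint 2: w - y = 1; constraint 5: v + y = 7, and the others follow.

Satisfiable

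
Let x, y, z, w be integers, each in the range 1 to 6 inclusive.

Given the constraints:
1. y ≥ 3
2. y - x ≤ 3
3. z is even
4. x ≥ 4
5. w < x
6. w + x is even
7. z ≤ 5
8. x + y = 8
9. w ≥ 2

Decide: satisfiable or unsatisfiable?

Satisfiable

Setting (x, y, z, w) = (4, 4, 2, 2) satisfies everything: constraint 2: y - x = 0; constraint 8: x + y = 8, and the others follow.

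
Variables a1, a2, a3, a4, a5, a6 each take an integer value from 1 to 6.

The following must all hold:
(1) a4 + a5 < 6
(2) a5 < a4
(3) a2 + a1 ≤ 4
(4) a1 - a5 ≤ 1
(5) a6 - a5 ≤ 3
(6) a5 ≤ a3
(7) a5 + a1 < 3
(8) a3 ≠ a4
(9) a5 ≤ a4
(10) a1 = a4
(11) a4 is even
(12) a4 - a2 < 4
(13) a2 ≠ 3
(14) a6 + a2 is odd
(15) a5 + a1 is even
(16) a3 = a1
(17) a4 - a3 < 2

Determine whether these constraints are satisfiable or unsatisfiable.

Unsatisfiable

From constraints 10 and 16, a3 = a1 = a4, so a3 = a4. But constraint 8 says a3 ≠ a4. Contradiction.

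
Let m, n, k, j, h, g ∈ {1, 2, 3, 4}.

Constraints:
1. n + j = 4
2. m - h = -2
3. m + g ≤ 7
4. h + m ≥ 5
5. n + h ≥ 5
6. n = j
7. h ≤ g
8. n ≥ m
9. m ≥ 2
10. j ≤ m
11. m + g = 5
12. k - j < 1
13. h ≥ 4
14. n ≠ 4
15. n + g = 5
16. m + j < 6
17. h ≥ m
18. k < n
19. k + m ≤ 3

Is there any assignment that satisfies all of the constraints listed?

Unsatisfiable

From constraints 8 and 9: n ≥ m ≥ 2. From constraints 7 and 13: g ≥ h ≥ 4. Hence n + g ≥ 6. But constraint 15 requires n + g = 5, and 5 < 6. Contradiction.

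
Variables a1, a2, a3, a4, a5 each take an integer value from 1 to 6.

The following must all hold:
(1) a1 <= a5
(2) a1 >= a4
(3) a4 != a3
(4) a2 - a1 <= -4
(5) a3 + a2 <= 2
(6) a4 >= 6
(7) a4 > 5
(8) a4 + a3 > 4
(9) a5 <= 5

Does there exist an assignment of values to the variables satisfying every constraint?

Unsatisfiable

From constraints 2 and 6: a1 ≥ a4 and a4 ≥ 6, so a1 ≥ 6. From constraints 1 and 9: a1 ≤ a5 and a5 ≤ 5, so a1 ≤ 5. But 5 < 6, so no value of a1 works.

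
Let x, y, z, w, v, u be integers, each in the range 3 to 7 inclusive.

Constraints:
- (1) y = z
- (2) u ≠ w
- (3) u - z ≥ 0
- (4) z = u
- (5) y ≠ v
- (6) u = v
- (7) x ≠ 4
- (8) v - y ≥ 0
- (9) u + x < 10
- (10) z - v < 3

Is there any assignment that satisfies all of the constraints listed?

From constraints 1, 4, and 6, y = z = u = v, so y = v. But constraint 5 says y ≠ v. Contradiction.

Unsatisfiable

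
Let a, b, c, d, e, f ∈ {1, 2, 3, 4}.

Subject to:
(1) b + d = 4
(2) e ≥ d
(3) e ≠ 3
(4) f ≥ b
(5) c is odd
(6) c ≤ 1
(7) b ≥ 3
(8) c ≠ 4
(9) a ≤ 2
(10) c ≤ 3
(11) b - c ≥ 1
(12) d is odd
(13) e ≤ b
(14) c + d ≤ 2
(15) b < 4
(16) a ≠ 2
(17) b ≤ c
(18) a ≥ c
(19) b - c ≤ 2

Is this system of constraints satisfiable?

From constraints 7 and 17: c ≥ b and b ≥ 3, so c ≥ 3. From constraints 9 and 18: c ≤ a and a ≤ 2, so c ≤ 2. But 2 < 3, so no value of c works.

Unsatisfiable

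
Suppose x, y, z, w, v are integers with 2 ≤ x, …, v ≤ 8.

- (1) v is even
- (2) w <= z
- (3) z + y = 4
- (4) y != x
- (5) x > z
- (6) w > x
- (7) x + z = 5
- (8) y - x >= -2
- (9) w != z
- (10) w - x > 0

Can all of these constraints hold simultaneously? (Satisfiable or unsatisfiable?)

Unsatisfiable

Constraints 2, 5, and 10 give w ≤ z, z < x, x < w. Chaining: w ≤ z < x < w, which forces w < w — impossible.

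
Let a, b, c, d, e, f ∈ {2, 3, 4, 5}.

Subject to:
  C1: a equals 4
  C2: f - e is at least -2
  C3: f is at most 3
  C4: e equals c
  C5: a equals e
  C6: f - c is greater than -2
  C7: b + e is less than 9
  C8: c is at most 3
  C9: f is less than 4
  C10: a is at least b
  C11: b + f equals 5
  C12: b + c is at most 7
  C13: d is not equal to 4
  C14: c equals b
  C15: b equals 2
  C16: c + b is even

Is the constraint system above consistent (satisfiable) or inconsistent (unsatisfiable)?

Unsatisfiable

Constraint 1 fixes a = 4 and constraint 15 fixes b = 2. Constraints 4, 5, and 14 give a = e = c = b, so a = b. But 4 ≠ 2 — contradiction.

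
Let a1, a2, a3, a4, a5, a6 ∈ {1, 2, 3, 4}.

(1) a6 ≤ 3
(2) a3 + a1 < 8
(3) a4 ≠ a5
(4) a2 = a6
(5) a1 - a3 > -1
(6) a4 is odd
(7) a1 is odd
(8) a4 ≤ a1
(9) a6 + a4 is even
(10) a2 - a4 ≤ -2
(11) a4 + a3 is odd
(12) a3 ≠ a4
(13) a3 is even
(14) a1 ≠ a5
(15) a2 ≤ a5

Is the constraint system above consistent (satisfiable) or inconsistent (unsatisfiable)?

Satisfiable

Try a1 = 3, a2 = 1, a3 = 2, a4 = 3, a5 = 2, a6 = 1.
Check constraint 2: a3 + a1 = 5; constraint 5: a1 - a3 = 1. The remaining constraints are straightforward to verify.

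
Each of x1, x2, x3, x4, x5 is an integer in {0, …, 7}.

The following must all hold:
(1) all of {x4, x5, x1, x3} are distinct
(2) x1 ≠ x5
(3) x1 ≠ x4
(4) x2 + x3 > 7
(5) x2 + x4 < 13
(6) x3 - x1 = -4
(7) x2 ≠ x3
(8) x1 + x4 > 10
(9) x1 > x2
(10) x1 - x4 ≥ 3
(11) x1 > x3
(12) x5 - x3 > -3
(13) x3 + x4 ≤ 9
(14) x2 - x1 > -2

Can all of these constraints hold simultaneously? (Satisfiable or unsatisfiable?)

Satisfiable

Take x1 = 7, x2 = 6, x3 = 3, x4 = 4, x5 = 1. Then constraint 4: x2 + x3 = 9; constraint 5: x2 + x4 = 10, and every other listed constraint is also met.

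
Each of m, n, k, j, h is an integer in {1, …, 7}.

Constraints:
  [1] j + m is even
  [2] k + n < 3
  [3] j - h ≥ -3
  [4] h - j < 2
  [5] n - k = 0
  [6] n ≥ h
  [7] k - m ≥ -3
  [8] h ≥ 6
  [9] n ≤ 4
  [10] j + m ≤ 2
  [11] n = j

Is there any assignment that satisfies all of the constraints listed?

Unsatisfiable

From constraints 6 and 8: n ≥ h and h ≥ 6, so n ≥ 6. From constraint 9: n ≤ 4. But 4 < 6, so no value of n works.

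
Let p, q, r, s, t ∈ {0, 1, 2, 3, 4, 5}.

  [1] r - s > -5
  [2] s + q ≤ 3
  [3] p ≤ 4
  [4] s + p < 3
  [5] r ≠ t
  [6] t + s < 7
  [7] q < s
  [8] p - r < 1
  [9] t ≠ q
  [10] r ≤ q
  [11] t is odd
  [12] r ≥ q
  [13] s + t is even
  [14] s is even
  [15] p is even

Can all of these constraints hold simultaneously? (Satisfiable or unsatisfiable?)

Unsatisfiable

Constraint 14 makes s even and constraint 11 makes t odd, so s + t must be odd. Constraint 13 says s + t is even — contradiction.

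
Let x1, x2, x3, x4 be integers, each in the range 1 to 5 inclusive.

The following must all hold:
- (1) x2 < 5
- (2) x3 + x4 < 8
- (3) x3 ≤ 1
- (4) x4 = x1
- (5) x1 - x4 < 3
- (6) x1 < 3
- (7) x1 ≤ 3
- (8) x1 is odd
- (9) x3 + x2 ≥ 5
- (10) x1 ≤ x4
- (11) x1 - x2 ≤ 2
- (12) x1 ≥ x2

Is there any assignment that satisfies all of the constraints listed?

From constraint 3: x3 ≤ 1. From constraints 7 and 12: x2 ≤ x1 ≤ 3. Hence x3 + x2 ≤ 4. But constraint 9 requires x3 + x2 ≥ 5, and 5 > 4. Contradiction.

Unsatisfiable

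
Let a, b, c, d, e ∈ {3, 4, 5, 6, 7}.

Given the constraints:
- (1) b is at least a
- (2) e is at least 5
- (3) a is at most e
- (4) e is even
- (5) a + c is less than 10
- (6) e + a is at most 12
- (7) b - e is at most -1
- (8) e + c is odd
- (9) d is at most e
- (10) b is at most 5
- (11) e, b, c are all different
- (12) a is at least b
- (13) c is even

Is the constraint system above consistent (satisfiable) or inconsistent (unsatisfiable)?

Constraint 4 makes e even and constraint 13 makes c even, so e + c must be even. Constraint 8 says e + c is odd — contradiction.

Unsatisfiable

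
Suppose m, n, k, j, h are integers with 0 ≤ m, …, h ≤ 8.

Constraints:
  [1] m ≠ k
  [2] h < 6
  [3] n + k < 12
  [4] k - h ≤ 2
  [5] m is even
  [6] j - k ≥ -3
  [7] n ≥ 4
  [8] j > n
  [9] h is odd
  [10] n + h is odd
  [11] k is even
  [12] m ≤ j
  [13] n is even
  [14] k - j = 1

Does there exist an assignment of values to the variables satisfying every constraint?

Satisfiable

Setting (m, n, k, j, h) = (2, 4, 6, 5, 5) satisfies everything: constraint 3: n + k = 10; constraint 4: k - h = 1, and the others follow.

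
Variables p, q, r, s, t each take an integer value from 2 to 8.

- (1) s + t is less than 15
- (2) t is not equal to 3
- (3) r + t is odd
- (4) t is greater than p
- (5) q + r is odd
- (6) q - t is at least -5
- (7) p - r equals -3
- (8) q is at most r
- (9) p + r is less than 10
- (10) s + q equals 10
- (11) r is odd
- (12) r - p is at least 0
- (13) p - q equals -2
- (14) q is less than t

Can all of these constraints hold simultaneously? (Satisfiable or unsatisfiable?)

Setting (p, q, r, s, t) = (2, 4, 5, 6, 8) satisfies everything: constraint 1: s + t = 14; constraint 6: q - t = -4; constraint 7: p - r = -3, and the others follow.

Satisfiable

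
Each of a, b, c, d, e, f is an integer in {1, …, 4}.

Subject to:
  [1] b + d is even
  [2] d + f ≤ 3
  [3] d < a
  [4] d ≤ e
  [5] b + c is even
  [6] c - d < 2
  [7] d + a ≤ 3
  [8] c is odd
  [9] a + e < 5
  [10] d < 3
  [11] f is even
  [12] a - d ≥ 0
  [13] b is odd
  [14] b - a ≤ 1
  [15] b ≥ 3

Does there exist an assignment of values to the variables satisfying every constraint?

Satisfiable

The assignment a = 2, b = 3, c = 1, d = 1, e = 1, f = 2 works:
  constraint 2 holds since d + f = 3.
  constraint 6 holds since c - d = 0.
  constraint 7 holds since d + a = 3.
The rest check out directly.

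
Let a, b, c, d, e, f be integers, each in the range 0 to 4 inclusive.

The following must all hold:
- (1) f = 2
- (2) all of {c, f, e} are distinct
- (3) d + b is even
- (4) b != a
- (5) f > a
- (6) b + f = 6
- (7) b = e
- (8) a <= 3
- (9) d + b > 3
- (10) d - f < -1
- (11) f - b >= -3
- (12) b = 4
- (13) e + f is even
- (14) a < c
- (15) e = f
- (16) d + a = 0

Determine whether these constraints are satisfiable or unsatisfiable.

Constraint 12 fixes b = 4 and constraint 1 fixes f = 2. Constraints 7 and 15 give b = e = f, so b = f. But 4 ≠ 2 — contradiction.

Unsatisfiable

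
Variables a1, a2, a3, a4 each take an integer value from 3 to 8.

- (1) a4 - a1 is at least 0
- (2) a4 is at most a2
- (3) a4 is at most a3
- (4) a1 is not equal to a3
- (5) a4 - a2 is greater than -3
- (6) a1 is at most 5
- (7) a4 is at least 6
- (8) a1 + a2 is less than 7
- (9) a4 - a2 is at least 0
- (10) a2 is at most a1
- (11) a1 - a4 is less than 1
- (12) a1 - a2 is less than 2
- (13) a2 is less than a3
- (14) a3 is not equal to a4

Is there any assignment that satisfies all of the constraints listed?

From constraints 2 and 7: a2 ≥ a4 and a4 ≥ 6, so a2 ≥ 6. From constraints 6 and 10: a2 ≤ a1 and a1 ≤ 5, so a2 ≤ 5. But 5 < 6, so no value of a2 works.

Unsatisfiable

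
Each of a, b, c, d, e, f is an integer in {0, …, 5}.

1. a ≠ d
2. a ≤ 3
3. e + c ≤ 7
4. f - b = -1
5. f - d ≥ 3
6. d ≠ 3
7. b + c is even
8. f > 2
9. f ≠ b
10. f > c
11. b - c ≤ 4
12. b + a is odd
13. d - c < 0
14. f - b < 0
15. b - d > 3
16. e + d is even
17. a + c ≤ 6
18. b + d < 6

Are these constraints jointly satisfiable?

Setting (a, b, c, d, e, f) = (2, 5, 3, 0, 2, 4) satisfies everything: constraint 3: e + c = 5; constraint 4: f - b = -1, and the others follow.

Satisfiable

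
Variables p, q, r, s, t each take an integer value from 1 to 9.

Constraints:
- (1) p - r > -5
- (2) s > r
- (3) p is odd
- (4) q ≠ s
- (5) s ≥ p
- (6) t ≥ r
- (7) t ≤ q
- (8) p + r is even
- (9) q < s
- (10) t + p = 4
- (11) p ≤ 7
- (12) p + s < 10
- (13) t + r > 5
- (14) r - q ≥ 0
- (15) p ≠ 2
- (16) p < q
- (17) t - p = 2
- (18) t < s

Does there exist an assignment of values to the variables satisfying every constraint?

Try p = 1, q = 3, r = 3, s = 6, t = 3.
Check constraint 1: p - r = -2; constraint 10: t + p = 4; constraint 12: p + s = 7. The remaining constraints are straightforward to verify.

Satisfiable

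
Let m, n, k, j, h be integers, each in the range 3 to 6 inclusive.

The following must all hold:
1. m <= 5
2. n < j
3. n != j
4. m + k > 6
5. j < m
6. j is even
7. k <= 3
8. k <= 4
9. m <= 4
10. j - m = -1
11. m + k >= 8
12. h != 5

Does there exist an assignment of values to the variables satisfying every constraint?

Unsatisfiable

From constraint 9: m ≤ 4. From constraint 7: k ≤ 3. Hence m + k ≤ 7. But constraint 11 requires m + k ≥ 8, and 8 > 7. Contradiction.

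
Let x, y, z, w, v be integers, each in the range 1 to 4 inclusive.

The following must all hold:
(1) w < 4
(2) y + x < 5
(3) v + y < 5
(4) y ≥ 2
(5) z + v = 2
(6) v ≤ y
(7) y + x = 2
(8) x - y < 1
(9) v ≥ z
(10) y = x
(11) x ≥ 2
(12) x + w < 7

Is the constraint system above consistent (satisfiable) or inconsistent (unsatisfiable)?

Unsatisfiable

From constraint 4: y ≥ 2. From constraint 11: x ≥ 2. Hence y + x ≥ 4. But constraint 7 requires y + x = 2, and 2 < 4. Contradiction.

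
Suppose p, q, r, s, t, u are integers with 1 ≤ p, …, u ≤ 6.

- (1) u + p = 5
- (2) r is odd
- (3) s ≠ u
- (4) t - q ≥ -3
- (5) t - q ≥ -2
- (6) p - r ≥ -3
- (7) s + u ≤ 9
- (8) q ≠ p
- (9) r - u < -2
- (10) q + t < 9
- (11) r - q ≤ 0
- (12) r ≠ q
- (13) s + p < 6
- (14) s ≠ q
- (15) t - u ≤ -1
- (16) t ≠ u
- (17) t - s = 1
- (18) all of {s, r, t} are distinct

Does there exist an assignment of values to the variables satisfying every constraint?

Take p = 1, q = 3, r = 1, s = 2, t = 3, u = 4. Then constraint 1: u + p = 5; constraint 4: t - q = 0; constraint 5: t - q = 0, and every other listed constraint is also met.

Satisfiable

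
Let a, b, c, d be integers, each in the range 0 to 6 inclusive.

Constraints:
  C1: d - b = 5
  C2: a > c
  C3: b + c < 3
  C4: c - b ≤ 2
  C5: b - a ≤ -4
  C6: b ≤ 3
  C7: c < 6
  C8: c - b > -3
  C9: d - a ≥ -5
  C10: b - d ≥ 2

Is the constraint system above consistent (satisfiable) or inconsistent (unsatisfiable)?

Constraints 5, 9, and 10 give b − d ≥ 2, d − a ≥ -5, a − b ≥ 4.
Adding all 3 inequalities: the left sides telescope to 0, and the right sides sum to 2 + (-5) + 4 = 1. So 0 ≥ 1, which is false.

Unsatisfiable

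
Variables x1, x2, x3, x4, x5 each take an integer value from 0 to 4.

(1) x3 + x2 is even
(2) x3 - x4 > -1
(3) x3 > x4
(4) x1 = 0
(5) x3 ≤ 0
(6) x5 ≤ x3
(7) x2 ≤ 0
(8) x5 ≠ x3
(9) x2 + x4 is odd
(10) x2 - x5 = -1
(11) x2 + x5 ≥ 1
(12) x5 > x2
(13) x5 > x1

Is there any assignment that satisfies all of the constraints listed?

Unsatisfiable

From constraint 7: x2 ≤ 0. From constraints 5 and 6: x5 ≤ x3 ≤ 0. Hence x2 + x5 ≤ 0. But constraint 11 requires x2 + x5 ≥ 1, and 1 > 0. Contradiction.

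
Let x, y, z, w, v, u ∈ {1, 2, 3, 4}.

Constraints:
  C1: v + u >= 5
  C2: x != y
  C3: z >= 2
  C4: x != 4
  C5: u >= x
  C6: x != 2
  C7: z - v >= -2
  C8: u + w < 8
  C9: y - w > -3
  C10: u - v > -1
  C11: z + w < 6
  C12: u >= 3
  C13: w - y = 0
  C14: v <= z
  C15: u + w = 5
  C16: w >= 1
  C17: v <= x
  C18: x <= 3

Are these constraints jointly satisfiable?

Satisfiable

The assignment x = 3, y = 1, z = 3, w = 1, v = 3, u = 4 works:
  constraint 1 holds since v + u = 7.
  constraint 7 holds since z - v = 0.
  constraint 8 holds since u + w = 5.
The rest check out directly.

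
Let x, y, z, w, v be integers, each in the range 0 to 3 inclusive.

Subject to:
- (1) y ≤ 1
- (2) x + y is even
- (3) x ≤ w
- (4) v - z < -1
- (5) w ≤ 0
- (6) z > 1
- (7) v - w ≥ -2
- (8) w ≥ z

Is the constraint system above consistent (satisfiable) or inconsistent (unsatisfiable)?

From constraint 6: z ≥ 2. From constraints 5 and 8: z ≤ w and w ≤ 0, so z ≤ 0. But 0 < 2, so no value of z works.

Unsatisfiable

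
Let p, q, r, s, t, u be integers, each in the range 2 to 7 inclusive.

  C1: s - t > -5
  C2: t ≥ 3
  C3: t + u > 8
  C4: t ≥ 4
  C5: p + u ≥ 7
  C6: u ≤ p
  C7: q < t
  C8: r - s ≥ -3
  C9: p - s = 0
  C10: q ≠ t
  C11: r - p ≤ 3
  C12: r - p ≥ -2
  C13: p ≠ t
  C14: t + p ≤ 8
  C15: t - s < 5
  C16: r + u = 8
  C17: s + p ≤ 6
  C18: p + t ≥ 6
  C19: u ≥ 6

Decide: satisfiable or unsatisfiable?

Unsatisfiable

From constraint 2: t ≥ 3. From constraints 6 and 19: p ≥ u ≥ 6. Hence t + p ≥ 9. But constraint 14 requires t + p ≤ 8, and 8 < 9. Contradiction.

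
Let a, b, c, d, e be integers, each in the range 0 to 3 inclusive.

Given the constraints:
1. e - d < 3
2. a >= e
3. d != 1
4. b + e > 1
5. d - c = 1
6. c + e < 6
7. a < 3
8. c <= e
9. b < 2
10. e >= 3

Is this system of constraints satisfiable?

Unsatisfiable

From constraints 2 and 10: a ≥ e and e ≥ 3, so a ≥ 3. From constraint 7: a ≤ 2. But 2 < 3, so no value of a works.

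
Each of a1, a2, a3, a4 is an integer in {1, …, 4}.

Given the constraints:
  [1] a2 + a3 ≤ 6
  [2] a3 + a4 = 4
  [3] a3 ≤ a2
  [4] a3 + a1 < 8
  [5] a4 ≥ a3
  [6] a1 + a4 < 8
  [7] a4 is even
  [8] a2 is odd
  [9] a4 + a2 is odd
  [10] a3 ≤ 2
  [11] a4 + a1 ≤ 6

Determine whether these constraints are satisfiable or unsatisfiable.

Satisfiable

The assignment a1 = 4, a2 = 3, a3 = 2, a4 = 2 works:
  constraint 1 holds since a2 + a3 = 5.
  constraint 2 holds since a3 + a4 = 4.
  constraint 4 holds since a3 + a1 = 6.
The rest check out directly.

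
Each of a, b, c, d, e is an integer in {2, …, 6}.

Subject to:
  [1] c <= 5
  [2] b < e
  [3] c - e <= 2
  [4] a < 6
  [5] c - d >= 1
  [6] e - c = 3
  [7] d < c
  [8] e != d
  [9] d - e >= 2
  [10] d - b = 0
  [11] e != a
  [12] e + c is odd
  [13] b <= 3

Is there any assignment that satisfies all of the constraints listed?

Constraints 3, 5, and 9 give e − c ≥ -2, c − d ≥ 1, d − e ≥ 2.
Adding all 3 inequalities: the left sides telescope to 0, and the right sides sum to (-2) + 1 + 2 = 1. So 0 ≥ 1, which is false.

Unsatisfiable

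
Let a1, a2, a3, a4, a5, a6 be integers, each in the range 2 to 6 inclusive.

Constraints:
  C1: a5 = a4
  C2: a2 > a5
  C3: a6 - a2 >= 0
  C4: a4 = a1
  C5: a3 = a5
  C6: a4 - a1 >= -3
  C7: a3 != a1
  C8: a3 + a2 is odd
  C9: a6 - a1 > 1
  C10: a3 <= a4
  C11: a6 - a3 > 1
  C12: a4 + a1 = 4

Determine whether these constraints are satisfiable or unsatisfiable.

From constraints 1, 4, and 5, a3 = a5 = a4 = a1, so a3 = a1. But constraint 7 says a3 ≠ a1. Contradiction.

Unsatisfiable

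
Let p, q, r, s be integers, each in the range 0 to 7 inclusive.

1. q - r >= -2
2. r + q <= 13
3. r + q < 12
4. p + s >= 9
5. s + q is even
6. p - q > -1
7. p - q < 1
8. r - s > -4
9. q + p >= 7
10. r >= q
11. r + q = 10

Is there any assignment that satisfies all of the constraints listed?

The assignment p = 5, q = 5, r = 5, s = 7 works:
  constraint 1 holds since q - r = 0.
  constraint 2 holds since r + q = 10.
  constraint 3 holds since r + q = 10.
The rest check out directly.

Satisfiable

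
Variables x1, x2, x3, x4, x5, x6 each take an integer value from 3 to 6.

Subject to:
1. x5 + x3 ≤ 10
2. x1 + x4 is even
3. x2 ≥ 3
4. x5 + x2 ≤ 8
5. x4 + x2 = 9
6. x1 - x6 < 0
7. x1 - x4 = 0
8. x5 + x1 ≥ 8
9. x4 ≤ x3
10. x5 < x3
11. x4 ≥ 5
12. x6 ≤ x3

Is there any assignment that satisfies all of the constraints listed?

Setting (x1, x2, x3, x4, x5, x6) = (5, 4, 6, 5, 3, 6) satisfies everything: constraint 1: x5 + x3 = 9; constraint 4: x5 + x2 = 7; constraint 5: x4 + x2 = 9, and the others follow.

Satisfiable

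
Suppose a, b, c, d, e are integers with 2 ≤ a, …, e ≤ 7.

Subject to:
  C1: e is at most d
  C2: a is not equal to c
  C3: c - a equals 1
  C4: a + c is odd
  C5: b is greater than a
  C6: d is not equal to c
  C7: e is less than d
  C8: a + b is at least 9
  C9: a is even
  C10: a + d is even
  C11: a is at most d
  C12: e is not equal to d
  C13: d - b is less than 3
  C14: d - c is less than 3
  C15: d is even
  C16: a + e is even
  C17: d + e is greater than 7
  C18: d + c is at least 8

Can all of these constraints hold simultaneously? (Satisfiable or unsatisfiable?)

The assignment a = 4, b = 6, c = 5, d = 6, e = 4 works:
  constraint 3 holds since c - a = 1.
  constraint 8 holds since a + b = 10.
  constraint 13 holds since d - b = 0.
The rest check out directly.

Satisfiable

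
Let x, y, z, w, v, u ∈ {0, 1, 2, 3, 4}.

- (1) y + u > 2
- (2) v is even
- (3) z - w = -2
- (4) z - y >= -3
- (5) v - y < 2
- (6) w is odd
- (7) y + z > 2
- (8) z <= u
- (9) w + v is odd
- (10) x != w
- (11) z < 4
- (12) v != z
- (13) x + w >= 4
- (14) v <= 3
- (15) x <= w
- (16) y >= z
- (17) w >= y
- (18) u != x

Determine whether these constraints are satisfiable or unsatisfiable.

Setting (x, y, z, w, v, u) = (2, 3, 1, 3, 2, 1) satisfies everything: constraint 1: y + u = 4; constraint 3: z - w = -2; constraint 4: z - y = -2, and the others follow.

Satisfiable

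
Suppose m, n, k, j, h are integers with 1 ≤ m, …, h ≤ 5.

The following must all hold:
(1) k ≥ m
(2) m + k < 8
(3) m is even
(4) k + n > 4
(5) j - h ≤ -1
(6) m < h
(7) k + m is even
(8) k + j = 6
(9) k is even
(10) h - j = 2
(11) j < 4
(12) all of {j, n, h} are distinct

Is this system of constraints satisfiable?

Satisfiable

The assignment m = 2, n = 3, k = 4, j = 2, h = 4 works:
  constraint 2 holds since m + k = 6.
  constraint 4 holds since k + n = 7.
The rest check out directly.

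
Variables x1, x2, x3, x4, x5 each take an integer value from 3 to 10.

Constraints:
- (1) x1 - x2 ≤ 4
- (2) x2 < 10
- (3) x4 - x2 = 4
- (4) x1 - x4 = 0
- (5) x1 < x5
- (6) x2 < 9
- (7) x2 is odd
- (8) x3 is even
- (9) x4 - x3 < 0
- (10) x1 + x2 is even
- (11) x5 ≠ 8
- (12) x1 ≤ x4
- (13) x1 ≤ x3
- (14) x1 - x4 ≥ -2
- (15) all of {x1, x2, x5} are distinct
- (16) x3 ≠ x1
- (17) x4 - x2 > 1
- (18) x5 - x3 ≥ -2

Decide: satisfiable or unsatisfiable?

Satisfiable

Try x1 = 7, x2 = 3, x3 = 8, x4 = 7, x5 = 9.
Check constraint 1: x1 - x2 = 4; constraint 3: x4 - x2 = 4; constraint 4: x1 - x4 = 0. The remaining constraints are straightforward to verify.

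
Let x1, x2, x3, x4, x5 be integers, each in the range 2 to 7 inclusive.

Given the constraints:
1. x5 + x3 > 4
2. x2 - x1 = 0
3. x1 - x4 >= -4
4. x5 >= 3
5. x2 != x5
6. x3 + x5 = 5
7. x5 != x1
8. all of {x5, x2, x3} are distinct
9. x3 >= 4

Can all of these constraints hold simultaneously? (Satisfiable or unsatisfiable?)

From constraint 9: x3 ≥ 4. From constraint 4: x5 ≥ 3. Hence x3 + x5 ≥ 7. But constraint 6 requires x3 + x5 = 5, and 5 < 7. Contradiction.

Unsatisfiable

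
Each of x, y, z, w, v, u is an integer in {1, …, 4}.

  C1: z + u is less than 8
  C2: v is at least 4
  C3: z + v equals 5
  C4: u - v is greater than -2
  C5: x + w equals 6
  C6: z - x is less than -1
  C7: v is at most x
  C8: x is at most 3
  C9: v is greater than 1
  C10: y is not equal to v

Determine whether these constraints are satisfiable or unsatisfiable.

From constraint 2: v ≥ 4. From constraints 7 and 8: v ≤ x and x ≤ 3, so v ≤ 3. But 3 < 4, so no value of v works.

Unsatisfiable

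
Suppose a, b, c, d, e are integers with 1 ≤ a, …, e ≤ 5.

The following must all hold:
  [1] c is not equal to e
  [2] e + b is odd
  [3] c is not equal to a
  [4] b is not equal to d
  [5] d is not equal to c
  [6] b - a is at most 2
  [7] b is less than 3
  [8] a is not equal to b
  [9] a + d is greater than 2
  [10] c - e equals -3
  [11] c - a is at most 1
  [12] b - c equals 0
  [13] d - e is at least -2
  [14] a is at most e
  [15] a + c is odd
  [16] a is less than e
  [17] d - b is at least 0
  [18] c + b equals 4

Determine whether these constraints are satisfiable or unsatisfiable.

Take a = 1, b = 2, c = 2, d = 3, e = 5. Then constraint 6: b - a = 1; constraint 9: a + d = 4; constraint 10: c - e = -3, and every other listed constraint is also met.

Satisfiable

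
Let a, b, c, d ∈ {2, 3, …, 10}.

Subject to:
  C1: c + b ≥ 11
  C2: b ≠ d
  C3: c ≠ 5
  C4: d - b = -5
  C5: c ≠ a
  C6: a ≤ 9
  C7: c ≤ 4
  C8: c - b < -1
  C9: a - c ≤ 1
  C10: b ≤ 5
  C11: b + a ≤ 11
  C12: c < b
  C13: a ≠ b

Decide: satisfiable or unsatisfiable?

From constraint 7: c ≤ 4. From constraint 10: b ≤ 5. Hence c + b ≤ 9. But constraint 1 requires c + b ≥ 11, and 11 > 9. Contradiction.

Unsatisfiable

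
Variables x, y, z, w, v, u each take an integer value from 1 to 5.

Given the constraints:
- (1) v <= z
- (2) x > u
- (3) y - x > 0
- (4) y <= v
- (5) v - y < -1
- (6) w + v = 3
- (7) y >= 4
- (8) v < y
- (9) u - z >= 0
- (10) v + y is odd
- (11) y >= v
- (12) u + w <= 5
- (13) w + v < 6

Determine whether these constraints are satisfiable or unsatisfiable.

Unsatisfiable

Constraints 1, 2, 3, 4, and 9 give v ≤ z, z ≤ u, u < x, x < y, y ≤ v. Chaining: v ≤ z ≤ u < x < y ≤ v, which forces v < v — impossible.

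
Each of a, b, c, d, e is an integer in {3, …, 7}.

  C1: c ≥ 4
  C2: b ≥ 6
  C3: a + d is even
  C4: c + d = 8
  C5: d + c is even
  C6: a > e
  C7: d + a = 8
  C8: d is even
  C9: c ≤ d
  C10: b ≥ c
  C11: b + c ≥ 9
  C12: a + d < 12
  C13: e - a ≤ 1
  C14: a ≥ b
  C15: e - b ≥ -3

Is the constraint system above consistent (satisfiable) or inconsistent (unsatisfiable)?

Unsatisfiable

From constraints 1 and 9: d ≥ c ≥ 4. From constraints 2 and 14: a ≥ b ≥ 6. Hence d + a ≥ 10. But constraint 7 requires d + a = 8, and 8 < 10. Contradiction.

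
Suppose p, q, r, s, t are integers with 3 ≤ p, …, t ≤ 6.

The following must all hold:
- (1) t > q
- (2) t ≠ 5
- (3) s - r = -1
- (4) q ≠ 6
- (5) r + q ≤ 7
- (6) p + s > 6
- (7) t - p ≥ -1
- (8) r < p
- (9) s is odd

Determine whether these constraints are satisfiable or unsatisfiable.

Try p = 5, q = 3, r = 4, s = 3, t = 6.
Check constraint 3: s - r = -1; constraint 5: r + q = 7; constraint 6: p + s = 8. The remaining constraints are straightforward to verify.

Satisfiable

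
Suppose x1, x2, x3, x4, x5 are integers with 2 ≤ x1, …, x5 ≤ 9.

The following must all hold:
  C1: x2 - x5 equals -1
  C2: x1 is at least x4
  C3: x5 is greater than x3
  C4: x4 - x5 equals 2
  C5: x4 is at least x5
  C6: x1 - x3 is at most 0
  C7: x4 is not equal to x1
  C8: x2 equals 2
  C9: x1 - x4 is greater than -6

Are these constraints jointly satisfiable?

Unsatisfiable

Constraints 2, 3, 5, and 6 give x1 ≤ x3, x3 < x5, x5 ≤ x4, x4 ≤ x1. Chaining: x1 ≤ x3 < x5 ≤ x4 ≤ x1, which forces x1 < x1 — impossible.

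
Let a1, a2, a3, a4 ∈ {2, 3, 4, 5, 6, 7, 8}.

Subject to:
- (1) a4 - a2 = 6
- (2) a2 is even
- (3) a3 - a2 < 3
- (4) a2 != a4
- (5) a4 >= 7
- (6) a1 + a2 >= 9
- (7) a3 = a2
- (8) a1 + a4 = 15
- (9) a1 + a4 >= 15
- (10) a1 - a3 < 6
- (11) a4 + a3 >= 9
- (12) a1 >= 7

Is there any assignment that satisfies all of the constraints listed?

Take a1 = 7, a2 = 2, a3 = 2, a4 = 8. Then constraint 1: a4 - a2 = 6; constraint 3: a3 - a2 = 0; constraint 6: a1 + a2 = 9, and every other listed constraint is also met.

Satisfiable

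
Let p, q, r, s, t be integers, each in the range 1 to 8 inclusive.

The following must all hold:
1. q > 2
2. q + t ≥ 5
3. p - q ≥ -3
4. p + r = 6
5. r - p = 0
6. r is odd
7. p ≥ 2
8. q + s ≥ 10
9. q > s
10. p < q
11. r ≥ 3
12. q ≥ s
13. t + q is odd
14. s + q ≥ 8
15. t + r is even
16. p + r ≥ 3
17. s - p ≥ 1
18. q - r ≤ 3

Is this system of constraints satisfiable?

Satisfiable

Setting (p, q, r, s, t) = (3, 6, 3, 5, 1) satisfies everything: constraint 2: q + t = 7; constraint 3: p - q = -3, and the others follow.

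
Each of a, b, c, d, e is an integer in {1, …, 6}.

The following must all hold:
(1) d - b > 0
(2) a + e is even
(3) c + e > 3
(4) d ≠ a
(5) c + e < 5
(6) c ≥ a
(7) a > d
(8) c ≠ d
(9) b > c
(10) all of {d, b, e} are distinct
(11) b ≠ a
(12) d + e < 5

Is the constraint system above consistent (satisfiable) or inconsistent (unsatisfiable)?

Constraints 1, 6, 7, and 9 give c < b, b < d, d < a, a ≤ c. Chaining: c < b < d < a ≤ c, which forces c < c — impossible.

Unsatisfiable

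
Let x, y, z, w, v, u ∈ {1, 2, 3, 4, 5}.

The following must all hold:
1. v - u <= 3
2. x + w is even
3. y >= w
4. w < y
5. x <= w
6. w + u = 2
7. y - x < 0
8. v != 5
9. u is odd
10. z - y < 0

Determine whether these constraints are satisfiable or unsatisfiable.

Unsatisfiable

Constraints 4, 5, and 7 give x ≤ w, w < y, y < x. Chaining: x ≤ w < y < x, which forces x < x — impossible.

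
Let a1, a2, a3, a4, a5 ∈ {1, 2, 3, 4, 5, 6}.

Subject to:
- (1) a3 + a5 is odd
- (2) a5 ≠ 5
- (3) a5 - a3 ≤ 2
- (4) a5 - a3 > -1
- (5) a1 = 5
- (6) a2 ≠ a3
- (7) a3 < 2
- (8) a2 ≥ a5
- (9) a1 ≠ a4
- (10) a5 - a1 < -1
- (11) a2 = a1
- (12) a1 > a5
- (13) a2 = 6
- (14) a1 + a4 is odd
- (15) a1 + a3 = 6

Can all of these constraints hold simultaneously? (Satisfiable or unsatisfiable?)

Constraint 13 fixes a2 = 6 and constraint 5 fixes a1 = 5, but constraint 11 requires a2 = a1. Since 6 ≠ 5, contradiction.

Unsatisfiable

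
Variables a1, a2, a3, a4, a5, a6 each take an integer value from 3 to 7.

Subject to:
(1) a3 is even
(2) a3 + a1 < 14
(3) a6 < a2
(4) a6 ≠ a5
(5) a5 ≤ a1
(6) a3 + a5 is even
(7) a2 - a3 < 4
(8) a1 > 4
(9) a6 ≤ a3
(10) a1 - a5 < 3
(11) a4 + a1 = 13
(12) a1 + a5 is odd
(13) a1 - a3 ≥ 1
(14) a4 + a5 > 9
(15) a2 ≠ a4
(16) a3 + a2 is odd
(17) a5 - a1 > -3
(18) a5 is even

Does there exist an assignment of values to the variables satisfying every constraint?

Setting (a1, a2, a3, a4, a5, a6) = (7, 7, 6, 6, 6, 3) satisfies everything: constraint 2: a3 + a1 = 13; constraint 7: a2 - a3 = 1; constraint 10: a1 - a5 = 1, and the others follow.

Satisfiable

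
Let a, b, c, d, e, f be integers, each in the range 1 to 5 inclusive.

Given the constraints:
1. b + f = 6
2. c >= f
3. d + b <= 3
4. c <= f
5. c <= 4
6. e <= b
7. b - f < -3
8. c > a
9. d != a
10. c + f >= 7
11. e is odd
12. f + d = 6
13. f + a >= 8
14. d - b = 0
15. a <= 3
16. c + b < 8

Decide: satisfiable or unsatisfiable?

Unsatisfiable

From constraints 2 and 5: f ≤ c ≤ 4. From constraint 15: a ≤ 3. Hence f + a ≤ 7. But constraint 13 requires f + a ≥ 8, and 8 > 7. Contradiction.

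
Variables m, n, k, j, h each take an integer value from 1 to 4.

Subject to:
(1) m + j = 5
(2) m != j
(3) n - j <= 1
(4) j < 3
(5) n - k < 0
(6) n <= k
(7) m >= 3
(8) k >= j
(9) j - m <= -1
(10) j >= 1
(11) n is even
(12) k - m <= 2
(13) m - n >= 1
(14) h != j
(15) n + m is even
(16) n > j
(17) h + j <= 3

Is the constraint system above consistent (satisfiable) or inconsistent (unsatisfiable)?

One satisfying assignment is m = 4, n = 2, k = 3, j = 1, h = 2.
For the less obvious constraints — constraint 1: m + j = 5; constraint 3: n - j = 1; constraint 5: n - k = -1 — and the others hold by inspection.

Satisfiable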